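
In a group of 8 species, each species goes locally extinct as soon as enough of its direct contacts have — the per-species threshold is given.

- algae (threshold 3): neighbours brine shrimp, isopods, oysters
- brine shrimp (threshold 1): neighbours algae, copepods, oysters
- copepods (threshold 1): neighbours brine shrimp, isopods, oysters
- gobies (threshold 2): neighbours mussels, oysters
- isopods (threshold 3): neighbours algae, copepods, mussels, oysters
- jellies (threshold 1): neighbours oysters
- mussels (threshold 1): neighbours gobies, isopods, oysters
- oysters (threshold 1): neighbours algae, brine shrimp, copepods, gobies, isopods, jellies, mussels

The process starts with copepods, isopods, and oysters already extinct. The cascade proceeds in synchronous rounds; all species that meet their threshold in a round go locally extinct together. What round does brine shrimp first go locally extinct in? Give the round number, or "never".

Round 1 — copepods, isopods, oysters go locally extinct (initial).
Round 2 — checking thresholds:
  algae: 2 of 3 neighbours < 3, not yet.
  brine shrimp: 2 of 3 neighbours ≥ 1, goes locally extinct.
  gobies: 1 of 2 neighbours < 2, not yet.
  jellies: 1 of 1 neighbours ≥ 1, goes locally extinct.
  mussels: 2 of 3 neighbours ≥ 1, goes locally extinct.
Round 3 — checking thresholds:
  algae: 3 of 3 neighbours ≥ 3, goes locally extinct.
  gobies: 2 of 2 neighbours ≥ 2, goes locally extinct.
Round 4 — no new extinctions; cascade stops.

2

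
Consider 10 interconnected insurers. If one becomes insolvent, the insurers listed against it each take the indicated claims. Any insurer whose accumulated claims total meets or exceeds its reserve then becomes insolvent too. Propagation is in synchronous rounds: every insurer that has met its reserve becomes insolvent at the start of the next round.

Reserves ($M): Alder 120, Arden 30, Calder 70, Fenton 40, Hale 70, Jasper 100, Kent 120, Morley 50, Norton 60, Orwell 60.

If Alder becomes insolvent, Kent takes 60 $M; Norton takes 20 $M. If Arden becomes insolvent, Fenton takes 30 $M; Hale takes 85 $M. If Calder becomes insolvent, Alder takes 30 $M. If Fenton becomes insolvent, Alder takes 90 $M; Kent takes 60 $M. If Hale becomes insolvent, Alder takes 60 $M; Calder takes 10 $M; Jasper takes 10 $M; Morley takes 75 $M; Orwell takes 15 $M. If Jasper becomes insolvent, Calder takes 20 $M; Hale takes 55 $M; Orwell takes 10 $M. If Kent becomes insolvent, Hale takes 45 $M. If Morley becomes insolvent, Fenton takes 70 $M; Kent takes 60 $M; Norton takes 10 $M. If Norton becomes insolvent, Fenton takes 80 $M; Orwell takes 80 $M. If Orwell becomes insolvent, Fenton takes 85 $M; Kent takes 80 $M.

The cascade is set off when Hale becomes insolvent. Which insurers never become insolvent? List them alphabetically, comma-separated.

Arden, Calder, Jasper, Norton, Orwell

Round 1 — Hale becomes insolvent (initial).
  Alder: +60 → 60 < 120
  Calder: +10 → 10 < 70
  Jasper: +10 → 10 < 100
  Morley: +75 → 75 ≥ 50
  Orwell: +15 → 15 < 60
Round 2 — Morley becomes insolvent.
  Fenton: +70 → 70 ≥ 40
  Kent: +60 → 60 < 120
  Norton: +10 → 10 < 60
Round 3 — Fenton becomes insolvent.
  Alder: +90 → 150 ≥ 120
  Kent: +60 → 120 ≥ 120
Round 4 — Alder, Kent become insolvent.
  Norton: +20 → 30 < 60
No further insolvencies.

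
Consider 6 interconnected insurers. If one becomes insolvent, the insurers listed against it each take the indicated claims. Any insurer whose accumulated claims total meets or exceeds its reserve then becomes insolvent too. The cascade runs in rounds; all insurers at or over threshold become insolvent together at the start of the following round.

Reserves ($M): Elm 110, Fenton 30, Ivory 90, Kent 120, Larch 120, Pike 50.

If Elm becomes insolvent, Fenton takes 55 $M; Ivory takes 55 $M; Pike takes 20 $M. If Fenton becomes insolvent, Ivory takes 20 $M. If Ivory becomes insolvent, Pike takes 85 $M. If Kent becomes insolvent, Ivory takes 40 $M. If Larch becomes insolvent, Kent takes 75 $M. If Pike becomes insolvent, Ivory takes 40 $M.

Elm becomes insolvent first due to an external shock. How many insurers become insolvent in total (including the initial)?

Round 1 — Elm becomes insolvent (initial).
  Fenton: +55 → 55 ≥ 30
  Ivory: +55 → 55 < 90
  Pike: +20 → 20 < 50
Round 2 — Fenton becomes insolvent.
  Ivory: +20 → 75 < 90
No further insolvencies.

2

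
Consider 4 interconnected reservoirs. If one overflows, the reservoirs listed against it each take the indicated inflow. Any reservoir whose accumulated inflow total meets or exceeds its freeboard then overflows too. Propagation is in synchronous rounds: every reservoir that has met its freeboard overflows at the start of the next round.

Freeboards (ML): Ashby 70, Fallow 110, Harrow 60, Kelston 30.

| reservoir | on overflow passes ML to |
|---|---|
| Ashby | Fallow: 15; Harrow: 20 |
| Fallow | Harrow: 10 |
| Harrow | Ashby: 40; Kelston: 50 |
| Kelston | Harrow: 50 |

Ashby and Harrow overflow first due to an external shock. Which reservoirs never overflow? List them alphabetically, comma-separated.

Round 1 — Ashby, Harrow overflow (initial).
  Fallow: +15 → 15 < 110
  Kelston: +50 → 50 ≥ 30
Round 2 — Kelston overflows.
No further overflows.

Fallow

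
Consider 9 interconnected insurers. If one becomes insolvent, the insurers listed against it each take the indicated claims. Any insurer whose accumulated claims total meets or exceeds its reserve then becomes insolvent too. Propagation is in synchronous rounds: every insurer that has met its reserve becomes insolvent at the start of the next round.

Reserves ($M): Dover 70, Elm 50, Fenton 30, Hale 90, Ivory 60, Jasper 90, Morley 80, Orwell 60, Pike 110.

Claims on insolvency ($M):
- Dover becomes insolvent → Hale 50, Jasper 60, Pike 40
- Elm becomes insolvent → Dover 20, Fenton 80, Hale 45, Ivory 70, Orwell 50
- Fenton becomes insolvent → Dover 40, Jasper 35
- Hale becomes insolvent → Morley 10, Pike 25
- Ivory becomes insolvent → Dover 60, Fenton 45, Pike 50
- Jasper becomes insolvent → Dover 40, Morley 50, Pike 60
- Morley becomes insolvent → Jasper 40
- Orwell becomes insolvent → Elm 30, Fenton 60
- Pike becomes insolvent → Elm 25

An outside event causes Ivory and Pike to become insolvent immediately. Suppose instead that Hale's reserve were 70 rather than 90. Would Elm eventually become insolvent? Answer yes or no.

no

With Hale's reserve at 70:
Round 1 — Ivory, Pike become insolvent (initial).
  Dover: +60 → 60 < 70
  Elm: +25 → 25 < 50
  Fenton: +45 → 45 ≥ 30
Round 2 — Fenton becomes insolvent.
  Dover: +40 → 100 ≥ 70
  Jasper: +35 → 35 < 90
Round 3 — Dover becomes insolvent.
  Hale: +50 → 50 < 70
  Jasper: +60 → 95 ≥ 90
Round 4 — Jasper becomes insolvent.
  Morley: +50 → 50 < 80
No further insolvencies.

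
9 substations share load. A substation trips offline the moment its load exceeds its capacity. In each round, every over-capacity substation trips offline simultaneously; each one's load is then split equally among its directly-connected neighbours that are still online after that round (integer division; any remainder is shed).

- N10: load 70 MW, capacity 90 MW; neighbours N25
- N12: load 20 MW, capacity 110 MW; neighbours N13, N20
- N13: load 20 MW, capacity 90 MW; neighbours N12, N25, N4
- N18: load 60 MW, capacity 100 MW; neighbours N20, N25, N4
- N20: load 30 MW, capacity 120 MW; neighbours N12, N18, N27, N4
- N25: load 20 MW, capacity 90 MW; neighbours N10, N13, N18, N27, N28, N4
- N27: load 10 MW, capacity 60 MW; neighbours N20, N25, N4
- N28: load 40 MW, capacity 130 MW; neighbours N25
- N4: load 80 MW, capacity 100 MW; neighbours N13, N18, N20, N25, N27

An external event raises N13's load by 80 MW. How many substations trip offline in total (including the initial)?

2

Round 1 — N13 at 100 > 90. N13 trips offline.
  N13 sheds 100 MW to N12, N25, N4: 33 each (1 lost).
    N12: 20+33 = 53 ≤ 110
    N25: 20+33 = 53 ≤ 90
    N4: 80+33 = 113 > 100
Round 2 — N4 trips offline.
  N4 sheds 113 MW to N18, N20, N25, N27: 28 each (1 lost).
    N18: 60+28 = 88 ≤ 100
    N20: 30+28 = 58 ≤ 120
    N25: 53+28 = 81 ≤ 90
    N27: 10+28 = 38 ≤ 60
No further trips.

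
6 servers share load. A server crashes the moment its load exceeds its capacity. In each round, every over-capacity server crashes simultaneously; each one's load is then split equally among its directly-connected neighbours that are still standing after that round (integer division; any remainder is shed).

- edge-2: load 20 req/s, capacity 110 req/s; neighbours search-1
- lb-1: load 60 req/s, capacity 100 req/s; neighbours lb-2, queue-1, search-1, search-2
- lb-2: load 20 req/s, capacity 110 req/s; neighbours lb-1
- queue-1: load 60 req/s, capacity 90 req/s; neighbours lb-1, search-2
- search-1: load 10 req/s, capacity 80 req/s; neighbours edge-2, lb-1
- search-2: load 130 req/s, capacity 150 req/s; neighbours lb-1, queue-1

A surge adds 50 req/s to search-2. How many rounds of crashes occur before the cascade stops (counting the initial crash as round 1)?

3

Round 1 — search-2 at 180 > 150. search-2 crashes.
  search-2 sheds 180 req/s to lb-1, queue-1: 90 each.
    lb-1: 60+90 = 150 > 100
    queue-1: 60+90 = 150 > 90
Round 2 — lb-1, queue-1 crash.
  lb-1 sheds 150 req/s to lb-2, search-1: 75 each.
    lb-2: 20+75 = 95 ≤ 110
    search-1: 10+75 = 85 > 80
  queue-1 sheds 150 req/s: no online neighbours, lost.
Round 3 — search-1 crashes.
  search-1 sheds 85 req/s to edge-2: 85 each.
    edge-2: 20+85 = 105 ≤ 110
No further crashes.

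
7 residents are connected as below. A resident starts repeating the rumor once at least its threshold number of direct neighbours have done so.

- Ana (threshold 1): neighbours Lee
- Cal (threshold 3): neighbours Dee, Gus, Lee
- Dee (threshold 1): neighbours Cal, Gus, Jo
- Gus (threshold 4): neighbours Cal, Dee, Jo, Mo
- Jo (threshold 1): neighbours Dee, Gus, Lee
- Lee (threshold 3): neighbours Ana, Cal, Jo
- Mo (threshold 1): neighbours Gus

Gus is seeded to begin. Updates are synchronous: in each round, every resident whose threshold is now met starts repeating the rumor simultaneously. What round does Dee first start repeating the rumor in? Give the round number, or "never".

2

Round 1 — Gus starts repeating the rumor (initial).
Round 2 — checking thresholds:
  Cal: 1 of 3 neighbours < 3, holds.
  Dee: 1 of 3 neighbours ≥ 1, starts repeating the rumor.
  Jo: 1 of 3 neighbours ≥ 1, starts repeating the rumor.
  Mo: 1 of 1 neighbours ≥ 1, starts repeating the rumor.
Round 3 — no new spreads; cascade stops.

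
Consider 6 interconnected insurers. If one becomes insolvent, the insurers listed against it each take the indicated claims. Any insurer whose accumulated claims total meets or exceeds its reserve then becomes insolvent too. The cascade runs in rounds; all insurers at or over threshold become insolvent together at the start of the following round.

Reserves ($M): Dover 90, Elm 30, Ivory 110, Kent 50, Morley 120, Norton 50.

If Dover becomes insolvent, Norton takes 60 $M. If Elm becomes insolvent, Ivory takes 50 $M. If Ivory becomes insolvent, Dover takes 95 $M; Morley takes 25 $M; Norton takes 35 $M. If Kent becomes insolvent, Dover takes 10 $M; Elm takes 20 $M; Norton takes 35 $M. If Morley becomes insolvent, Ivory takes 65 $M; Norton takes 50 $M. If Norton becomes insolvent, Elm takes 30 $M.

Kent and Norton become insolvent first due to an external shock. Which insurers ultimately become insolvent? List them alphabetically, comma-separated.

Elm, Kent, Norton

Round 1 — Kent, Norton become insolvent (initial).
  Dover: +10 → 10 < 90
  Elm: +20+30 → 50 ≥ 30
Round 2 — Elm becomes insolvent.
  Ivory: +50 → 50 < 110
No further insolvencies.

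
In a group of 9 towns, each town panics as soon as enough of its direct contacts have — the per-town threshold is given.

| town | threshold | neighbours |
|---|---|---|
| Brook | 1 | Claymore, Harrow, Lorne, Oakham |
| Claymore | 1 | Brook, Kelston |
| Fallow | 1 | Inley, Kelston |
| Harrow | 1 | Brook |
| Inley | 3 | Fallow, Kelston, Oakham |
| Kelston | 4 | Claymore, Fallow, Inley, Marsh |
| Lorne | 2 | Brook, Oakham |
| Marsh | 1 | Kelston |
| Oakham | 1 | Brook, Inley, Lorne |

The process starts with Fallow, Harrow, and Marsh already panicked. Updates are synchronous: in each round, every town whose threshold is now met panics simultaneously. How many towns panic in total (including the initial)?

7

Round 1 — Fallow, Harrow, Marsh panic (initial).
Round 2 — checking thresholds:
  Brook: 1 of 4 neighbours ≥ 1, panics.
  Inley: 1 of 3 neighbours < 3, holds.
  Kelston: 2 of 4 neighbours < 4, holds.
Round 3 — checking thresholds:
  Claymore: 1 of 2 neighbours ≥ 1, panics.
  Inley: 1 of 3 neighbours < 3, holds.
  Kelston: 2 of 4 neighbours < 4, holds.
  Lorne: 1 of 2 neighbours < 2, holds.
  Oakham: 1 of 3 neighbours ≥ 1, panics.
Round 4 — checking thresholds:
  Inley: 2 of 3 neighbours < 3, holds.
  Kelston: 3 of 4 neighbours < 4, holds.
  Lorne: 2 of 2 neighbours ≥ 2, panics.
Round 5 — no new panics; cascade stops.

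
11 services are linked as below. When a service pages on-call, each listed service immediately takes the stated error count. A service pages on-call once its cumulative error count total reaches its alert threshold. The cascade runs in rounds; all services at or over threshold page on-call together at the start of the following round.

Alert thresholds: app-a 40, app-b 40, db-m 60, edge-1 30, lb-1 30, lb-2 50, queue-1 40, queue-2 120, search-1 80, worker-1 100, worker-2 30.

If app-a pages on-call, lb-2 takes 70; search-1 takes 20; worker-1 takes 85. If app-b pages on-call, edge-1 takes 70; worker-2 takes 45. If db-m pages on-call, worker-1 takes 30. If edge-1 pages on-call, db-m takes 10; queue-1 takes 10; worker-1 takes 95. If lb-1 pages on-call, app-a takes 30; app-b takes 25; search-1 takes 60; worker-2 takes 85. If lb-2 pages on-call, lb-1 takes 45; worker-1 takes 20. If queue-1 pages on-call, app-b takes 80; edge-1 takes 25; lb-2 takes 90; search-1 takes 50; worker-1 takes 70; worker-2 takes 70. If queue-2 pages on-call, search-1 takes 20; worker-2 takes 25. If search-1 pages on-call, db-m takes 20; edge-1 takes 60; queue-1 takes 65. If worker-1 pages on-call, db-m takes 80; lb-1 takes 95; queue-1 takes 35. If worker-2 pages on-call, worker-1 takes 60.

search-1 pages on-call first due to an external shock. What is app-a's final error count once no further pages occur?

30

Round 1 — search-1 pages on-call (initial).
  db-m: +20 → 20 < 60
  edge-1: +60 → 60 ≥ 30
  queue-1: +65 → 65 ≥ 40
Round 2 — edge-1, queue-1 page on-call.
  app-b: +80 → 80 ≥ 40
  db-m: +10 → 30 < 60
  lb-2: +90 → 90 ≥ 50
  worker-1: +95+70 → 165 ≥ 100
  worker-2: +70 → 70 ≥ 30
Round 3 — app-b, lb-2, worker-1, worker-2 page on-call.
  db-m: +80 → 110 ≥ 60
  lb-1: +45+95 → 140 ≥ 30
Round 4 — db-m, lb-1 page on-call.
  app-a: +30 → 30 < 40
No further pages.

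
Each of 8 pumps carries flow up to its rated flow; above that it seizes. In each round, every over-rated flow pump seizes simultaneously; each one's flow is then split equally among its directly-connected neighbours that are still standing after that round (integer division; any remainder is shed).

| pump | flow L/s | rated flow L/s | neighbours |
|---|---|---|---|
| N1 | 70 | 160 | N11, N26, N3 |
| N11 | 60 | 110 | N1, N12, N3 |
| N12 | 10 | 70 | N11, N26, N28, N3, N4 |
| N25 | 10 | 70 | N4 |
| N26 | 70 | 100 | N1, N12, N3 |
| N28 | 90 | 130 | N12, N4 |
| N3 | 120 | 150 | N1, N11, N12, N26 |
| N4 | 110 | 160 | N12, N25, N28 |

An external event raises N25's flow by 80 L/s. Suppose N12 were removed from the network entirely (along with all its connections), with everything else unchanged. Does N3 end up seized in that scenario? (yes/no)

no

With N12 removed:
Round 1 — N25 at 90 > 70. N25 seizes.
  N25 sheds 90 L/s to N4: 90 each.
    N4: 110+90 = 200 > 160
Round 2 — N4 seizes.
  N4 sheds 200 L/s to N28: 200 each.
    N28: 90+200 = 290 > 130
Round 3 — N28 seizes.
  N28 sheds 290 L/s: no online neighbours, lost.
No further seizures.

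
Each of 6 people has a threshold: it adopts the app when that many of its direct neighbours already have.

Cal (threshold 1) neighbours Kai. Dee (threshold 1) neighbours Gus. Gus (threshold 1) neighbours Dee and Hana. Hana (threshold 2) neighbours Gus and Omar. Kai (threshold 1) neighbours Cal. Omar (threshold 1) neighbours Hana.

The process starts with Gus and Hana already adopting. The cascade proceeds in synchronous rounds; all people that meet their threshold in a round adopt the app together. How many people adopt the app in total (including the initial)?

4

Round 1 — Gus, Hana adopt the app (initial).
Round 2 — checking thresholds:
  Dee: 1 of 1 neighbours ≥ 1, adopts the app.
  Omar: 1 of 1 neighbours ≥ 1, adopts the app.
Round 3 — no new adoptions; cascade stops.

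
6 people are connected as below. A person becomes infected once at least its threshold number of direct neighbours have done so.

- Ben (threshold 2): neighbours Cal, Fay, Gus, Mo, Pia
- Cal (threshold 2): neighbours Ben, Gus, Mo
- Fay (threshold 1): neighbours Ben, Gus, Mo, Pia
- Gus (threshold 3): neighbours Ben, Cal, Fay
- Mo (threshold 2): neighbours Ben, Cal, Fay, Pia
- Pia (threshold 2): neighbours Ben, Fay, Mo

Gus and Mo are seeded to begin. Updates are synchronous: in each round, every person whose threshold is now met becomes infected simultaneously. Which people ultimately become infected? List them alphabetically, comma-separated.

Round 1 — Gus, Mo become infected (initial).
Round 2 — checking thresholds:
  Ben: 2 of 5 neighbours ≥ 2, becomes infected.
  Cal: 2 of 3 neighbours ≥ 2, becomes infected.
  Fay: 2 of 4 neighbours ≥ 1, becomes infected.
  Pia: 1 of 3 neighbours < 2, not yet.
Round 3 — checking thresholds:
  Pia: 3 of 3 neighbours ≥ 2, becomes infected.
Round 4 — no new infections; cascade stops.

Ben, Cal, Fay, Gus, Mo, Pia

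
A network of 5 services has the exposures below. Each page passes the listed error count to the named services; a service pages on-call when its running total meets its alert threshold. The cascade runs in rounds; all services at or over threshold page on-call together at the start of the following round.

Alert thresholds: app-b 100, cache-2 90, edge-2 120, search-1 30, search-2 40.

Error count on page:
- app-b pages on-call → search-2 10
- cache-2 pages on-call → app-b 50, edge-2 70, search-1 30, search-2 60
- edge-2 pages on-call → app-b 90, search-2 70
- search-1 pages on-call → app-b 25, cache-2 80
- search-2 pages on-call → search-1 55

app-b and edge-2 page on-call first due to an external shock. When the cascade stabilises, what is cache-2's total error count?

Round 1 — app-b, edge-2 page on-call (initial).
  search-2: +10+70 → 80 ≥ 40
Round 2 — search-2 pages on-call.
  search-1: +55 → 55 ≥ 30
Round 3 — search-1 pages on-call.
  cache-2: +80 → 80 < 90
No further pages.

80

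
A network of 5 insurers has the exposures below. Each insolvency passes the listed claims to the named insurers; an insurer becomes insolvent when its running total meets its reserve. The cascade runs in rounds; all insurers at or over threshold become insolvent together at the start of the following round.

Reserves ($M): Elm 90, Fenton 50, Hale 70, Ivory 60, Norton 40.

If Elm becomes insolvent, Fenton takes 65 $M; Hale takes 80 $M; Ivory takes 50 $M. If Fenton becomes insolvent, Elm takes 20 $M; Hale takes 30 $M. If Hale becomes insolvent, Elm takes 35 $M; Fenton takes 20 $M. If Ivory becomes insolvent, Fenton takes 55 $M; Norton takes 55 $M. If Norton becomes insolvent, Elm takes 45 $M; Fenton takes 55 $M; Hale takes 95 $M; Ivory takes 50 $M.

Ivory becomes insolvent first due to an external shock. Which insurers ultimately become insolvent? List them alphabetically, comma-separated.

Round 1 — Ivory becomes insolvent (initial).
  Fenton: +55 → 55 ≥ 50
  Norton: +55 → 55 ≥ 40
Round 2 — Fenton, Norton become insolvent.
  Elm: +20+45 → 65 < 90
  Hale: +30+95 → 125 ≥ 70
Round 3 — Hale becomes insolvent.
  Elm: +35 → 100 ≥ 90
Round 4 — Elm becomes insolvent.
No further insolvencies.

Elm, Fenton, Hale, Ivory, Norton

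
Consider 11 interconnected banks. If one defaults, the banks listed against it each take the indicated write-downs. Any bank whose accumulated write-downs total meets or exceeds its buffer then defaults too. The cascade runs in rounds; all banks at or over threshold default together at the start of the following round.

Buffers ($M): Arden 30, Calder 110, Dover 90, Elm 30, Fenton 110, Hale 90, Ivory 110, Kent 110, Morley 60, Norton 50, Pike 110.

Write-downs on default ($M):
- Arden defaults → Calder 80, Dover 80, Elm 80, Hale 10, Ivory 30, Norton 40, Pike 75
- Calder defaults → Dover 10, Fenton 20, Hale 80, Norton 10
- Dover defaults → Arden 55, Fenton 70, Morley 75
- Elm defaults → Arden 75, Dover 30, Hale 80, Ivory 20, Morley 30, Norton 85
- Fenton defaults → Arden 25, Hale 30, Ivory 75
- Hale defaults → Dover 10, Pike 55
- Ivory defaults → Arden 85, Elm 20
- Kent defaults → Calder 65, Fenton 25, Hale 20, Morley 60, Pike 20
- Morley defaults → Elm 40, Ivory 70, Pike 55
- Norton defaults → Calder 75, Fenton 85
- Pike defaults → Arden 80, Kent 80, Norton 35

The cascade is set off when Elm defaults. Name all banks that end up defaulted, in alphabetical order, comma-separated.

Round 1 — Elm defaults (initial).
  Arden: +75 → 75 ≥ 30
  Dover: +30 → 30 < 90
  Hale: +80 → 80 < 90
  Ivory: +20 → 20 < 110
  Morley: +30 → 30 < 60
  Norton: +85 → 85 ≥ 50
Round 2 — Arden, Norton default.
  Calder: +80+75 → 155 ≥ 110
  Dover: +80 → 110 ≥ 90
  Fenton: +85 → 85 < 110
  Hale: +10 → 90 ≥ 90
  Ivory: +30 → 50 < 110
  Pike: +75 → 75 < 110
Round 3 — Calder, Dover, Hale default.
  Fenton: +20+70 → 175 ≥ 110
  Morley: +75 → 105 ≥ 60
  Pike: +55 → 130 ≥ 110
Round 4 — Fenton, Morley, Pike default.
  Ivory: +75+70 → 195 ≥ 110
  Kent: +80 → 80 < 110
Round 5 — Ivory defaults.
No further defaults.

Arden, Calder, Dover, Elm, Fenton, Hale, Ivory, Morley, Norton, Pike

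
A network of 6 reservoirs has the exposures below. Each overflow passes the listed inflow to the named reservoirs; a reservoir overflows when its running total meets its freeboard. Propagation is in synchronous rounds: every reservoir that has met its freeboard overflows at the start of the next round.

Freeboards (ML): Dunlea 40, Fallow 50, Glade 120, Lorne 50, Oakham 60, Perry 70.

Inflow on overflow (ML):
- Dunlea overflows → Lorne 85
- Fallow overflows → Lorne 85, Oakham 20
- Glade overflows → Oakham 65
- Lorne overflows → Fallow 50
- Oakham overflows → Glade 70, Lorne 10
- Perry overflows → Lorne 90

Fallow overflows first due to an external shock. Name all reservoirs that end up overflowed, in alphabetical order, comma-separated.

Fallow, Lorne

Round 1 — Fallow overflows (initial).
  Lorne: +85 → 85 ≥ 50
  Oakham: +20 → 20 < 60
Round 2 — Lorne overflows.
No further overflows.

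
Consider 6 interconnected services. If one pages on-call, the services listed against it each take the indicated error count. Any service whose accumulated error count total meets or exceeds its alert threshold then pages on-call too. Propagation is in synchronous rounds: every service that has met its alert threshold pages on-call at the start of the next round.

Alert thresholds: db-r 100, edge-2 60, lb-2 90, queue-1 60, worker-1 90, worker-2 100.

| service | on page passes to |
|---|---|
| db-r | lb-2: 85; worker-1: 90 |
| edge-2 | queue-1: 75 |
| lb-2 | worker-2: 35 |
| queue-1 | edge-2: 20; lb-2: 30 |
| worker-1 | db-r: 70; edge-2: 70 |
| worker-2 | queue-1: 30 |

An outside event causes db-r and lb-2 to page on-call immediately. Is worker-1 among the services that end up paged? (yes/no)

Round 1 — db-r, lb-2 page on-call (initial).
  worker-1: +90 → 90 ≥ 90
  worker-2: +35 → 35 < 100
Round 2 — worker-1 pages on-call.
  edge-2: +70 → 70 ≥ 60
Round 3 — edge-2 pages on-call.
  queue-1: +75 → 75 ≥ 60
Round 4 — queue-1 pages on-call.
No further pages.

yes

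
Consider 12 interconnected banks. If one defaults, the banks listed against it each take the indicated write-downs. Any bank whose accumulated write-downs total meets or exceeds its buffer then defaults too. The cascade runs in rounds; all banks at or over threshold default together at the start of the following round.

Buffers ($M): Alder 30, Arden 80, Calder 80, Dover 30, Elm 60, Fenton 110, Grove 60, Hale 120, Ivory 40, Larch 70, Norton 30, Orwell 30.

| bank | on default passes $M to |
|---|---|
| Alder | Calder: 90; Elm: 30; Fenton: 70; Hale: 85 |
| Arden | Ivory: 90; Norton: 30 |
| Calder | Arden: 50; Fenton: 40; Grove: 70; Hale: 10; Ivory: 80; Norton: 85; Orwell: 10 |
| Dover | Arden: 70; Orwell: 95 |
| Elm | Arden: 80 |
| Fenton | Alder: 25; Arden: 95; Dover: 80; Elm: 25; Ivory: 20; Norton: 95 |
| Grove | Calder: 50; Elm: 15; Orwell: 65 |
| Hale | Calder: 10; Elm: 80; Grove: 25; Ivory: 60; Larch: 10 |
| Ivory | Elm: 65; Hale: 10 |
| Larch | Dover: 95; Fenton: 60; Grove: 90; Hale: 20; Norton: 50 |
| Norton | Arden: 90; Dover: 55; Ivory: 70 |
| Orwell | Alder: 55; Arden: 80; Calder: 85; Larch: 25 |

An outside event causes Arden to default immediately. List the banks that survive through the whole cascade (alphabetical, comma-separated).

Hale, Larch

Round 1 — Arden defaults (initial).
  Ivory: +90 → 90 ≥ 40
  Norton: +30 → 30 ≥ 30
Round 2 — Ivory, Norton default.
  Dover: +55 → 55 ≥ 30
  Elm: +65 → 65 ≥ 60
  Hale: +10 → 10 < 120
Round 3 — Dover, Elm default.
  Orwell: +95 → 95 ≥ 30
Round 4 — Orwell defaults.
  Alder: +55 → 55 ≥ 30
  Calder: +85 → 85 ≥ 80
  Larch: +25 → 25 < 70
Round 5 — Alder, Calder default.
  Fenton: +70+40 → 110 ≥ 110
  Grove: +70 → 70 ≥ 60
  Hale: +85+10 → 105 < 120
Round 6 — Fenton, Grove default.
No further defaults.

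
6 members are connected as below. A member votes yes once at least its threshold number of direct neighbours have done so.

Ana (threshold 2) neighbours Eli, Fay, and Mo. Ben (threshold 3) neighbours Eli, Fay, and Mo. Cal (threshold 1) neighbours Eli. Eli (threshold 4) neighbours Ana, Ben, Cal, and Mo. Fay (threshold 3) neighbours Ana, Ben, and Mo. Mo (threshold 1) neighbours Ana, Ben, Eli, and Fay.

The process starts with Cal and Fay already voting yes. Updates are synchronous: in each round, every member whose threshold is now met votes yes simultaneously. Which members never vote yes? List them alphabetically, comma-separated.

Ben, Eli

Round 1 — Cal, Fay vote yes (initial).
Round 2 — checking thresholds:
  Ana: 1 of 3 neighbours < 2, holds.
  Ben: 1 of 3 neighbours < 3, holds.
  Eli: 1 of 4 neighbours < 4, holds.
  Mo: 1 of 4 neighbours ≥ 1, votes yes.
Round 3 — checking thresholds:
  Ana: 2 of 3 neighbours ≥ 2, votes yes.
  Ben: 2 of 3 neighbours < 3, holds.
  Eli: 2 of 4 neighbours < 4, holds.
Round 4 — no new yes votes; cascade stops.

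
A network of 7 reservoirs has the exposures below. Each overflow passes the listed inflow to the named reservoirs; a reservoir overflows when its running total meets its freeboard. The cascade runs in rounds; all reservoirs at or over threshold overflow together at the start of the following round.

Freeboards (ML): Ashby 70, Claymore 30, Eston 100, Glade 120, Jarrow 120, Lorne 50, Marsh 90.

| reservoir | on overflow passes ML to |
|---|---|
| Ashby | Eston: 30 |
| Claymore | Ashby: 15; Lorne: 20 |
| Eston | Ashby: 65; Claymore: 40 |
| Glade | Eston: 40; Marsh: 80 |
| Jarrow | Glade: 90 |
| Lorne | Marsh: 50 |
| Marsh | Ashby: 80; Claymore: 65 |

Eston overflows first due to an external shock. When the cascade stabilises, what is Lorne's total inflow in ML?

20

Round 1 — Eston overflows (initial).
  Ashby: +65 → 65 < 70
  Claymore: +40 → 40 ≥ 30
Round 2 — Claymore overflows.
  Ashby: +15 → 80 ≥ 70
  Lorne: +20 → 20 < 50
Round 3 — Ashby overflows.
No further overflows.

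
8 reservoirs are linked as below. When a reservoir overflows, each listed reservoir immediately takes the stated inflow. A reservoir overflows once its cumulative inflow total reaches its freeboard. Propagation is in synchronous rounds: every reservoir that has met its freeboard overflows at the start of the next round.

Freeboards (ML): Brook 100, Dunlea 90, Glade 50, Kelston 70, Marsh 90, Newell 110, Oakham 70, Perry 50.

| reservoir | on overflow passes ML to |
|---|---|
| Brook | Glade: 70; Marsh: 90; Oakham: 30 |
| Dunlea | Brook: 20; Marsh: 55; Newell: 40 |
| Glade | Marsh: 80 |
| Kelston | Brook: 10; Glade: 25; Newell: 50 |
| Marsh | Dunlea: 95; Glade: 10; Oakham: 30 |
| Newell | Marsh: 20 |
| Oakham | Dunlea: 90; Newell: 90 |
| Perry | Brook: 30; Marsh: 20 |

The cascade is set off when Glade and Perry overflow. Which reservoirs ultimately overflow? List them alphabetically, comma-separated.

Dunlea, Glade, Marsh, Perry

Round 1 — Glade, Perry overflow (initial).
  Brook: +30 → 30 < 100
  Marsh: +80+20 → 100 ≥ 90
Round 2 — Marsh overflows.
  Dunlea: +95 → 95 ≥ 90
  Oakham: +30 → 30 < 70
Round 3 — Dunlea overflows.
  Brook: +20 → 50 < 100
  Newell: +40 → 40 < 110
No further overflows.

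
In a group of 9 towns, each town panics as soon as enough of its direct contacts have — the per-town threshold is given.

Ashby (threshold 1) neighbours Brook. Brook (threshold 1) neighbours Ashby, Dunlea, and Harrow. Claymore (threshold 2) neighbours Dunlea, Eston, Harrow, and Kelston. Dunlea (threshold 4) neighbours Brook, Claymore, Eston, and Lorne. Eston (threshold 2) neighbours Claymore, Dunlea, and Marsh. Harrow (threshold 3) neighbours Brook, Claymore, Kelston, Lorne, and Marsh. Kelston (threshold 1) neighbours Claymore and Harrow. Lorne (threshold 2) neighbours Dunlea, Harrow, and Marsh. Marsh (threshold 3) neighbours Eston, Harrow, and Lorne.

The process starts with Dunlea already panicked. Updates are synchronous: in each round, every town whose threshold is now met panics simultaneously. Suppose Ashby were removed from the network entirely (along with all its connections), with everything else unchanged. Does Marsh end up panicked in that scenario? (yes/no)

no

With Ashby removed:
Round 1 — Dunlea panics (initial).
Round 2 — checking thresholds:
  Brook: 1 of 2 neighbours ≥ 1, panics.
  Claymore: 1 of 4 neighbours < 2, holds.
  Eston: 1 of 3 neighbours < 2, holds.
  Lorne: 1 of 3 neighbours < 2, holds.
Round 3 — no new panics; cascade stops.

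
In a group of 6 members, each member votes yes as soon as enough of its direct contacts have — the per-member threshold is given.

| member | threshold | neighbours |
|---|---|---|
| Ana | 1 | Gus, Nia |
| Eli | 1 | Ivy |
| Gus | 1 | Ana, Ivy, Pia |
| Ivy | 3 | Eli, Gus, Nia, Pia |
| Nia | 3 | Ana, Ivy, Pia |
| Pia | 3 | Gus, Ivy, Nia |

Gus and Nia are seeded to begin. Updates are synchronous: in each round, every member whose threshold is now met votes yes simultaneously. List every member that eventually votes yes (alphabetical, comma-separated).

Round 1 — Gus, Nia vote yes (initial).
Round 2 — checking thresholds:
  Ana: 2 of 2 neighbours ≥ 1, votes yes.
  Ivy: 2 of 4 neighbours < 3, not yet.
  Pia: 2 of 3 neighbours < 3, not yet.
Round 3 — no new yes votes; cascade stops.

Ana, Gus, Nia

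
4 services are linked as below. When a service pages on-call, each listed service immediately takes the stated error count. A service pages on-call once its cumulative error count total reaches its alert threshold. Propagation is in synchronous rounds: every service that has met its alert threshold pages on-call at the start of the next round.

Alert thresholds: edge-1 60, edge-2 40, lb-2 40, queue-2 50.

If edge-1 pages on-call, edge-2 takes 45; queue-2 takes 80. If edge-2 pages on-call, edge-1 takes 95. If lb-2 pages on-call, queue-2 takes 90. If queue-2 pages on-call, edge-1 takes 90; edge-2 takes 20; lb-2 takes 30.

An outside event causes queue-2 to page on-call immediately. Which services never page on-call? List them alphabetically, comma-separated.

Round 1 — queue-2 pages on-call (initial).
  edge-1: +90 → 90 ≥ 60
  edge-2: +20 → 20 < 40
  lb-2: +30 → 30 < 40
Round 2 — edge-1 pages on-call.
  edge-2: +45 → 65 ≥ 40
Round 3 — edge-2 pages on-call.
No further pages.

lb-2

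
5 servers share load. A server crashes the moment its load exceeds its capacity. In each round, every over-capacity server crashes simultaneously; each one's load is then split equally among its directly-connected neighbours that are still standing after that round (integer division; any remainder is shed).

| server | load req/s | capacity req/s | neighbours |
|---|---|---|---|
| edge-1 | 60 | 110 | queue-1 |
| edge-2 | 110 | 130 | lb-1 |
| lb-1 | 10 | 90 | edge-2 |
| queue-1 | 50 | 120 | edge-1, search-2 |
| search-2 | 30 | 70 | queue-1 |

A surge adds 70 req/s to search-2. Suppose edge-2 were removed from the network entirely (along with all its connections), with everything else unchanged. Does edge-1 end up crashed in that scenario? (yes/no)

With edge-2 removed:
Round 1 — search-2 at 100 > 70. search-2 crashes.
  search-2 sheds 100 req/s to queue-1: 100 each.
    queue-1: 50+100 = 150 > 120
Round 2 — queue-1 crashes.
  queue-1 sheds 150 req/s to edge-1: 150 each.
    edge-1: 60+150 = 210 > 110
Round 3 — edge-1 crashes.
  edge-1 sheds 210 req/s: no online neighbours, lost.
No further crashes.

yes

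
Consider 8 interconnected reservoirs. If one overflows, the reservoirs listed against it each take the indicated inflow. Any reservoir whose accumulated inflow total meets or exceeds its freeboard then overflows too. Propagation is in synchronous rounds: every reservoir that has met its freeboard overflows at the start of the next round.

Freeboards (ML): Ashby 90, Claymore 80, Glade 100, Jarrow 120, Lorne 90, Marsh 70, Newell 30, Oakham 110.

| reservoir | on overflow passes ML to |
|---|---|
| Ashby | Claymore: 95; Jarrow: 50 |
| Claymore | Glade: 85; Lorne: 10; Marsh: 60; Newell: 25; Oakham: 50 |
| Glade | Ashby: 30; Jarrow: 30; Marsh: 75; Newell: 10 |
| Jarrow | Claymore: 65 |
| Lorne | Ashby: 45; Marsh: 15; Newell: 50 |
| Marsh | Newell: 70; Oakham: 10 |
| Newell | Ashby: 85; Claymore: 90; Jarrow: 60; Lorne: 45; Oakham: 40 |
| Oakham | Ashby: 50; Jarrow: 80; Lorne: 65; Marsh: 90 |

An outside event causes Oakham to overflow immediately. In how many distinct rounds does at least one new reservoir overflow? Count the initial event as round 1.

Round 1 — Oakham overflows (initial).
  Ashby: +50 → 50 < 90
  Jarrow: +80 → 80 < 120
  Lorne: +65 → 65 < 90
  Marsh: +90 → 90 ≥ 70
Round 2 — Marsh overflows.
  Newell: +70 → 70 ≥ 30
Round 3 — Newell overflows.
  Ashby: +85 → 135 ≥ 90
  Claymore: +90 → 90 ≥ 80
  Jarrow: +60 → 140 ≥ 120
  Lorne: +45 → 110 ≥ 90
Round 4 — Ashby, Claymore, Jarrow, Lorne overflow.
  Glade: +85 → 85 < 100
No further overflows.

4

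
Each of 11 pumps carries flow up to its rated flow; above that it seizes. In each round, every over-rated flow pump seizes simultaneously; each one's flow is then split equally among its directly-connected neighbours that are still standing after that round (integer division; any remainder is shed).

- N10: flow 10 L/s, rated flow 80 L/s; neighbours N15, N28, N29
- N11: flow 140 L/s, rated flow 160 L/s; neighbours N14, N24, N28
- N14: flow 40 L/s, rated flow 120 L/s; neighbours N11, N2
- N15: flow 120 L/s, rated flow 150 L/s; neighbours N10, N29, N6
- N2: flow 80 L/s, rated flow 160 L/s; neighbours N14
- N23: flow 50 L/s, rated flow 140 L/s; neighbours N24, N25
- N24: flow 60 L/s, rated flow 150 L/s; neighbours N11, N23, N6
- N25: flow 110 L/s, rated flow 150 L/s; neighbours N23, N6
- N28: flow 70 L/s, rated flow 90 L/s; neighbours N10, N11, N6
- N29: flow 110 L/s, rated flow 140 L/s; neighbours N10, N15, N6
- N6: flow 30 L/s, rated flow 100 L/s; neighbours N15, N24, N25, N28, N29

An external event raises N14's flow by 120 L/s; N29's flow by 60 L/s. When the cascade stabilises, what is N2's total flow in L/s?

Round 1 — N14 at 160 > 120; N29 at 170 > 140. N14, N29 seize.
  N14 sheds 160 L/s to N11, N2: 80 each.
    N11: 140+80 = 220 > 160
    N2: 80+80 = 160 ≤ 160
  N29 sheds 170 L/s to N10, N15, N6: 56 each (2 lost).
    N10: 10+56 = 66 ≤ 80
    N15: 120+56 = 176 > 150
    N6: 30+56 = 86 ≤ 100
Round 2 — N11, N15 seize.
  N11 sheds 220 L/s to N24, N28: 110 each.
    N24: 60+110 = 170 > 150
    N28: 70+110 = 180 > 90
  N15 sheds 176 L/s to N10, N6: 88 each.
    N10: 66+88 = 154 > 80
    N6: 86+88 = 174 > 100
Round 3 — N10, N24, N28, N6 seize.
  N10 sheds 154 L/s: no online neighbours, lost.
  N24 sheds 170 L/s to N23: 170 each.
    N23: 50+170 = 220 > 140
  N28 sheds 180 L/s: no online neighbours, lost.
  N6 sheds 174 L/s to N25: 174 each.
    N25: 110+174 = 284 > 150
Round 4 — N23, N25 seize.
  N23 sheds 220 L/s: no online neighbours, lost.
  N25 sheds 284 L/s: no online neighbours, lost.
No further seizures.

160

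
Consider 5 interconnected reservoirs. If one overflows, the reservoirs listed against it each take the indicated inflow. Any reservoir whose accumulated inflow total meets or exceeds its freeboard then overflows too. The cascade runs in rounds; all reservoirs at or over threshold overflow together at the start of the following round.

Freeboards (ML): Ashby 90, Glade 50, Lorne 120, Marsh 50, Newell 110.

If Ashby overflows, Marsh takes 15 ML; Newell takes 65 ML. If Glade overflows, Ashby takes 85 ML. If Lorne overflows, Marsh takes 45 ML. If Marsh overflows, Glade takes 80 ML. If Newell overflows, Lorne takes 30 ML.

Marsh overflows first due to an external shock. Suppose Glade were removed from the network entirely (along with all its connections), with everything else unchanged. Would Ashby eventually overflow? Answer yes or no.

With Glade removed:
Round 1 — Marsh overflows (initial).
No further overflows.

no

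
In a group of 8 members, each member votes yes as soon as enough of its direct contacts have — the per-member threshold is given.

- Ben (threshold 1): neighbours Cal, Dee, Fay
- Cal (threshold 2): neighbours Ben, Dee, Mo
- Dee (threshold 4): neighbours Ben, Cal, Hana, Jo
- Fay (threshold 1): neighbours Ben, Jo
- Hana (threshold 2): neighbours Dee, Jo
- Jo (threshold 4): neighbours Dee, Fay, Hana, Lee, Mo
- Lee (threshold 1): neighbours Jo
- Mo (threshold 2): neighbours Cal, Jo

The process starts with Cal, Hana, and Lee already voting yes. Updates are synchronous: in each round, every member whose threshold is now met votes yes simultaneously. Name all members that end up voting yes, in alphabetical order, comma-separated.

Ben, Cal, Fay, Hana, Lee

Round 1 — Cal, Hana, Lee vote yes (initial).
Round 2 — checking thresholds:
  Ben: 1 of 3 neighbours ≥ 1, votes yes.
  Dee: 2 of 4 neighbours < 4, below threshold.
  Jo: 2 of 5 neighbours < 4, below threshold.
  Mo: 1 of 2 neighbours < 2, below threshold.
Round 3 — checking thresholds:
  Dee: 3 of 4 neighbours < 4, below threshold.
  Fay: 1 of 2 neighbours ≥ 1, votes yes.
  Jo: 2 of 5 neighbours < 4, below threshold.
  Mo: 1 of 2 neighbours < 2, below threshold.
Round 4 — no new yes votes; cascade stops.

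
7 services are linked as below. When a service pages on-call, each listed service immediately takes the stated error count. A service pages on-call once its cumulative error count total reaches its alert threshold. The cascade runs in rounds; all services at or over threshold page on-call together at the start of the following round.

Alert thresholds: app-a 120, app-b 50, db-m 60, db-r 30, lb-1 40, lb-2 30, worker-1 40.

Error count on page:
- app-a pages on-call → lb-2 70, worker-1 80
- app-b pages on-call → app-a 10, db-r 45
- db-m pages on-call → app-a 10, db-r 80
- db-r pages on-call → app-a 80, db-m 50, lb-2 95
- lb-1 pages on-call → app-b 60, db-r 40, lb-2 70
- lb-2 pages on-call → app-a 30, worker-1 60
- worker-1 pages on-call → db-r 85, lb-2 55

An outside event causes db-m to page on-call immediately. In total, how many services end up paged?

Round 1 — db-m pages on-call (initial).
  app-a: +10 → 10 < 120
  db-r: +80 → 80 ≥ 30
Round 2 — db-r pages on-call.
  app-a: +80 → 90 < 120
  lb-2: +95 → 95 ≥ 30
Round 3 — lb-2 pages on-call.
  app-a: +30 → 120 ≥ 120
  worker-1: +60 → 60 ≥ 40
Round 4 — app-a, worker-1 page on-call.
No further pages.

5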